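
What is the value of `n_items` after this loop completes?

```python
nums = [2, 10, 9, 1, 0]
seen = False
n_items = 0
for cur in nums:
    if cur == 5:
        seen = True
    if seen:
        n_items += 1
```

Count elements after first 5 in [2, 10, 9, 1, 0]
`n_items` takes the values: 0

Answer: 0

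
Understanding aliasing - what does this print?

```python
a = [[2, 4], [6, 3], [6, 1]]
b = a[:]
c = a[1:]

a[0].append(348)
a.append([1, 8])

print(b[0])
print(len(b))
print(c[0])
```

Key concept: slice with nested mutation.
Step by step:
`a = [[2, 4], [6, 3], [6, 1]]` → a = [[2, 4], [6, 3], [6, 1]]
`b = a[:]` → b = [[2, 4], [6, 3], [6, 1]]
`c = a[1:]` → c = [[6, 3], [6, 1]]
`a[0].append(348)` → a = [[2, 4, 348], [6, 3], [6, 1]]; b = [[2, 4, 348], [6, 3], [6, 1]]
`a.append([1, 8])` → a = [[2, 4, 348], [6, 3], [6, 1], [1, 8]]
`print(b[0])` → prints [2, 4, 348]
`print(len(b))` → prints 3
`print(c[0])` → prints [6, 3]

Answer:
[2, 4, 348]
3
[6, 3]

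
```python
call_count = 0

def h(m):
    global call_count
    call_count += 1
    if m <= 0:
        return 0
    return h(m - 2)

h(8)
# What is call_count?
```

Linear recursion stepping by 2: 5 calls from m=8 down to ≤0.

Answer: 5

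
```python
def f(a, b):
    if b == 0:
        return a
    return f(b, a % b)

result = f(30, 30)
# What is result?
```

f(30, 30) -> f(30, 0) -> 30

Answer: 30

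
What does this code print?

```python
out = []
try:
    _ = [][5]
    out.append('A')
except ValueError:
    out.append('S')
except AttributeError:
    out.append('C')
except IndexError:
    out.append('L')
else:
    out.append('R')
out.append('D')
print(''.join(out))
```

Execution trace: 'L' (except IndexError) → 'D' (after the try/except). Output: LD

Answer: LD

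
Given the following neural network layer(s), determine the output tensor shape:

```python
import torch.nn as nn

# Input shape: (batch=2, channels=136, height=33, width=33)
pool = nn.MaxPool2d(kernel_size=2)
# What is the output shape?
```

Input: (2, 136, 33, 33) -> Output: (2, 136, 16, 16)

Answer: (2, 136, 16, 16)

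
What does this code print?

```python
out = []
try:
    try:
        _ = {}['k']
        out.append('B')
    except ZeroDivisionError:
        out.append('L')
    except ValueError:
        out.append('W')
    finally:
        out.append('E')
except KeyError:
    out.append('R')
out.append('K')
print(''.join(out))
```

Execution trace: 'E' (inner finally) → 'R' (outer except KeyError) → 'K' (after the try/except). Output: ERK

Answer: ERK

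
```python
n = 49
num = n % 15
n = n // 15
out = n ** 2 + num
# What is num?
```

Trace:
`n = 49` → n = 49
`num = n % 15` → num = 4
`n = n // 15` → n = 3
`out = n ** 2 + num` → out = 13
So num = 4

Answer: 4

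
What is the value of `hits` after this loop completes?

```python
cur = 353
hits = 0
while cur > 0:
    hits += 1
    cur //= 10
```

Count digits by repeated division by 10
`hits` takes the values: 0 → 1 → 2 → 3

Answer: 3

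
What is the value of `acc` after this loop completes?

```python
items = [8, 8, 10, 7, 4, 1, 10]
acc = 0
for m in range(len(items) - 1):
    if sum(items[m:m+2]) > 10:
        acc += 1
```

Count windows with sum > 10
`acc` takes the values: 0 → 1 → 2 → 3 → 4 → 5

Answer: 5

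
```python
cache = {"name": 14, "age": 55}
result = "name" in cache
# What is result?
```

Trace:
`cache = {"name": 14, "age": 55}` → cache = {'name': 14, 'age': 55}
`result = "name" in cache` → result = True
So result = True

Answer: True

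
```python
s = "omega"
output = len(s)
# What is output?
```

Trace:
`s = "omega"` → s = 'omega'
`output = len(s)` → output = 5
So output = 5

Answer: 5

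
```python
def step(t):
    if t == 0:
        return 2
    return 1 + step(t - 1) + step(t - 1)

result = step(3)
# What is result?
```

step(t) = 1 + 2·step(t-1), step(0)=2. Closed form: (2+1)·2^3 - 1 = 23.

Answer: 23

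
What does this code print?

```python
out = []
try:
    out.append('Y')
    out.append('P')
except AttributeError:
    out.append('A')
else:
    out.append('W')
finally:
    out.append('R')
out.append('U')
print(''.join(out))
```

Execution trace: 'Y' (try body) → 'P' (try body, no exception) → 'W' (else) → 'R' (finally) → 'U' (after the try/except). Output: YPWRU

Answer: YPWRU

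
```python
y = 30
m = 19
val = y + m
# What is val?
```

Trace:
`y = 30` → y = 30
`m = 19` → m = 19
`val = y + m` → val = 49
So val = 49

Answer: 49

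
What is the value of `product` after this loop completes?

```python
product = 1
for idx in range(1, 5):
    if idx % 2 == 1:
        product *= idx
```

Product of odd numbers 1 to 4
`product` takes the values: 1 → 3

Answer: 3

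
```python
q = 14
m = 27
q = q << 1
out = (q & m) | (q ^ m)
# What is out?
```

Trace:
`q = 14` → q = 14
`m = 27` → m = 27
`q = q << 1` → q = 28
`out = (q & m) | (q ^ m)` → out = 31
So out = 31

Answer: 31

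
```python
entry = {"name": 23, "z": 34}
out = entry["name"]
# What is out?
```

Trace:
`entry = {"name": 23, "z": 34}` → entry = {'name': 23, 'z': 34}
`out = entry["name"]` → out = 23
So out = 23

Answer: 23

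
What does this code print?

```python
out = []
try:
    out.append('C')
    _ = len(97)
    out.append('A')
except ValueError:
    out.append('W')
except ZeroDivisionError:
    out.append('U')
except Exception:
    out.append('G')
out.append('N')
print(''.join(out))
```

Execution trace: 'C' (try body) → 'G' (except Exception) → 'N' (after the try/except). Output: CGN

Answer: CGN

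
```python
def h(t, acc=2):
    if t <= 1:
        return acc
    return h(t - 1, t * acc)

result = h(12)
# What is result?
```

Accumulator trace (n, acc): (12, 2) -> (11, 24) -> (10, 264) -> (9, 2640) -> (8, 23760) -> (7, 190080) -> (6, 1330560) -> (5, 7983360) -> (4, 39916800) -> (3, 159667200) -> (2, 479001600) -> (1, 958003200) -> return 958003200

Answer: 958003200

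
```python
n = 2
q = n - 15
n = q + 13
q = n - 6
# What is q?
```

Trace:
`n = 2` → n = 2
`q = n - 15` → q = -13
`n = q + 13` → n = 0
`q = n - 6` → q = -6
So q = -6

Answer: -6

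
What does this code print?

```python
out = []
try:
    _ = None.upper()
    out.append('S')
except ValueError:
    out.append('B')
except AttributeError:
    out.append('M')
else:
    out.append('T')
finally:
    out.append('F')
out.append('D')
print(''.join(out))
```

Execution trace: 'M' (except AttributeError) → 'F' (finally) → 'D' (after the try/except). Output: MFD

Answer: MFD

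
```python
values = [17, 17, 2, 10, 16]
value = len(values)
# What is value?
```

Trace:
`values = [17, 17, 2, 10, 16]` → values = [17, 17, 2, 10, 16]
`value = len(values)` → value = 5
So value = 5

Answer: 5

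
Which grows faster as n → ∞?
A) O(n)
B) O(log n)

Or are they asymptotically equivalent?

O(n) vs O(log n): Higher order terms dominate.

Answer: A) O(n) grows faster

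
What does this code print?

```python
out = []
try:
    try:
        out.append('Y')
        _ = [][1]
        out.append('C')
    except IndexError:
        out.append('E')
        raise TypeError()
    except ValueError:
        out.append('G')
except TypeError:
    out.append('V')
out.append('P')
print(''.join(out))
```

Execution trace: 'Y' (inner try body) → 'E' (inner except IndexError) → 'V' (outer except TypeError) → 'P' (after the try/except). Output: YEVP

Answer: YEVP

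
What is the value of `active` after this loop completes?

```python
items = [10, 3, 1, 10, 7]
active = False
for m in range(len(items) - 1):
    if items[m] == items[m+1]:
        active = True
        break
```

Check consecutive duplicates in [10, 3, 1, 10, 7]
`active` takes the values: False

Answer: False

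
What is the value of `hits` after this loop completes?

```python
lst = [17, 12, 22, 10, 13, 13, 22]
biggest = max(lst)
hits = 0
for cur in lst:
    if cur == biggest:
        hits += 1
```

Count of max value 22 in [17, 12, 22, 10, 13, 13, 22]
`hits` takes the values: 0 → 1 → 2

Answer: 2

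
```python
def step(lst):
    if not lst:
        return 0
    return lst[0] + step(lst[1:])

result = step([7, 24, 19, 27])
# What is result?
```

7 + 24 + 19 + 27 + 0 = 77

Answer: 77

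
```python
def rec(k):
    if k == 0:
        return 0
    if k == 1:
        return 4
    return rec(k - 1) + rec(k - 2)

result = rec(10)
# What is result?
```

Build up from base cases: rec(0)=0, rec(1)=4, rec(2)=4, rec(3)=8, rec(4)=12, rec(5)=20, rec(6)=32, ..., rec(10)=220

Answer: 220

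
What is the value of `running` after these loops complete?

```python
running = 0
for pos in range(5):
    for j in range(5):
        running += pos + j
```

Sum of all pos+j for pos,j in 5x5
`running` takes the values: 0 → 1 → 3 → 6 → 10 → 11 → 13 → 16 → 20 → 25 → 27 → 30 → 34 → 39 → 45 → 48 → 52 → 57 → 63 → 70 → 74 → 79 → 85 → 92 → 100

Answer: 100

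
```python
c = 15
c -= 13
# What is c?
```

Trace:
`c = 15` → c = 15
`c -= 13` → c = 2
So c = 2

Answer: 2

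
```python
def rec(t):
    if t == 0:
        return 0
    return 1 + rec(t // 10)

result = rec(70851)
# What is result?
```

Count of digits of 70851: 5

Answer: 5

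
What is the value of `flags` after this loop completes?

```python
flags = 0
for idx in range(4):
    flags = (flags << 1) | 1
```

Build 4 consecutive 1-bits: 0b1111
`flags` takes the values: 0 → 1 → 3 → 7 → 15

Answer: 15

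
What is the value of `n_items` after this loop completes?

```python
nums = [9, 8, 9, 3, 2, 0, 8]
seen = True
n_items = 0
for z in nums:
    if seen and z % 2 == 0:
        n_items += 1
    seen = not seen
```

Count even values at even positions
`n_items` takes the values: 0 → 1 → 2

Answer: 2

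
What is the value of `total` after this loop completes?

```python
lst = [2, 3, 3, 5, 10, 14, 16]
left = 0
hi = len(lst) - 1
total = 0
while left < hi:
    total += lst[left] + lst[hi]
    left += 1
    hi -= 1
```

Sum of pairs from ends
`total` takes the values: 0 → 18 → 35 → 48

Answer: 48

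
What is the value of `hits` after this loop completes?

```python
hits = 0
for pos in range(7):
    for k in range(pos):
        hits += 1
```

Triangle number: 0+1+2+...+6
`hits` takes the values: 0 → 1 → 2 → 3 → 4 → 5 → 6 → 7 → 8 → 9 → 10 → 11 → 12 → 13 → 14 → 15 → 16 → 17 → 18 → 19 → 20 → 21

Answer: 21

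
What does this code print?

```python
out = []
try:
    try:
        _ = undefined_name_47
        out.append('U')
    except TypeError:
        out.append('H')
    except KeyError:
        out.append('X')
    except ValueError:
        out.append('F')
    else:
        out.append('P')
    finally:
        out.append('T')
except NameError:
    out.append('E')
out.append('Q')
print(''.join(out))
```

Execution trace: 'T' (finally) → 'E' (outer except NameError) → 'Q' (after the try/except). Output: TEQ

Answer: TEQ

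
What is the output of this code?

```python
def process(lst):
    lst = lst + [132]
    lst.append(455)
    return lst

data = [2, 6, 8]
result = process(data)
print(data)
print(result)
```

Key concept: rebinding parameter vs mutation.
Step by step:
`data = [2, 6, 8]` → data = [2, 6, 8]
`result = process(data)` → result = [2, 6, 8, 132, 455]
`print(data)` → prints [2, 6, 8]
`print(result)` → prints [2, 6, 8, 132, 455]

Answer:
[2, 6, 8]
[2, 6, 8, 132, 455]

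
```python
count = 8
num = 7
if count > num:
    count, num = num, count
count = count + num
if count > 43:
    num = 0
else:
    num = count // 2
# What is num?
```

Trace:
`count = 8` → count = 8
`num = 7` → num = 7
`if count > num: ...` → count > num is True → count = 7; num = 8
`count = count + num` → count = 15
`if count > 43: ...` → count > 43 is False, take else branch → num = 7
So num = 7

Answer: 7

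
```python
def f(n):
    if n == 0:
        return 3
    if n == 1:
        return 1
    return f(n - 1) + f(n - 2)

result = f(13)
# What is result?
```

Build up from base cases: f(0)=3, f(1)=1, f(2)=4, f(3)=5, f(4)=9, f(5)=14, f(6)=23, ..., f(13)=665

Answer: 665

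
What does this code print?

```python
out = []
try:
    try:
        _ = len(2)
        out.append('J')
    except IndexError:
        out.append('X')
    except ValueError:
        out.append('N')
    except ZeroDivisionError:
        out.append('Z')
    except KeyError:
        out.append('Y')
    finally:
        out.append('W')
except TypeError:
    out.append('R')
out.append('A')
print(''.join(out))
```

Execution trace: 'W' (finally) → 'R' (outer except TypeError) → 'A' (after the try/except). Output: WRA

Answer: WRA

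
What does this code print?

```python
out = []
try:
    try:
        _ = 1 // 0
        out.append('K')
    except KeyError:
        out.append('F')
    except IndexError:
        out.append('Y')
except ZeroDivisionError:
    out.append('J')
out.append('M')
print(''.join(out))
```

Execution trace: 'J' (outer except ZeroDivisionError) → 'M' (after the try/except). Output: JM

Answer: JM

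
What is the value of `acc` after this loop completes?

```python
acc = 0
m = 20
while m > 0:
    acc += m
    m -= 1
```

Sum 20 down to 1
`acc` takes the values: 0 → 20 → 39 → 57 → 74 → 90 → 105 → 119 → 132 → 144 → 155 → 165 → 174 → 182 → 189 → 195 → 200 → 204 → 207 → 209 → 210

Answer: 210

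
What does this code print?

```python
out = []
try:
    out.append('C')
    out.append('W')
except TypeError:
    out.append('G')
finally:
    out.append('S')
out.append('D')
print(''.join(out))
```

Execution trace: 'C' (try body) → 'W' (try body, no exception) → 'S' (finally) → 'D' (after the try/except). Output: CWSD

Answer: CWSD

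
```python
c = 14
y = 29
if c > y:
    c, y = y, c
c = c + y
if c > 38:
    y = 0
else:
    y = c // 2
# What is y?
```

Trace:
`c = 14` → c = 14
`y = 29` → y = 29
`if c > y: ...` → c > y is False → no variable changes
`c = c + y` → c = 43
`if c > 38: ...` → c > 38 is True → y = 0
So y = 0

Answer: 0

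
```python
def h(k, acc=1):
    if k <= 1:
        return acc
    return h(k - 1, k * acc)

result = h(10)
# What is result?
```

Accumulator trace (n, acc): (10, 1) -> (9, 10) -> (8, 90) -> (7, 720) -> (6, 5040) -> (5, 30240) -> (4, 151200) -> (3, 604800) -> (2, 1814400) -> (1, 3628800) -> return 3628800

Answer: 3628800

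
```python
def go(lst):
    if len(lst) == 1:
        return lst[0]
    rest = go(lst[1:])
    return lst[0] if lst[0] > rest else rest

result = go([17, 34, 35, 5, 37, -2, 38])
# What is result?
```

Recursive max over [17, 34, 35, 5, 37, -2, 38] = 38

Answer: 38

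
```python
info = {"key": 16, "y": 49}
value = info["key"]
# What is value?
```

Trace:
`info = {"key": 16, "y": 49}` → info = {'key': 16, 'y': 49}
`value = info["key"]` → value = 16
So value = 16

Answer: 16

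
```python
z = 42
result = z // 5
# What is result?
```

Trace:
`z = 42` → z = 42
`result = z // 5` → result = 8
So result = 8

Answer: 8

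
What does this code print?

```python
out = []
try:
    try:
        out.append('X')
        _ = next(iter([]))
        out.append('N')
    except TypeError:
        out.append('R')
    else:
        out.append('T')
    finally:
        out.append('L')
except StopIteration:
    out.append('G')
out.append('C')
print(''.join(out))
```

Execution trace: 'X' (try body) → 'L' (finally) → 'G' (outer except StopIteration) → 'C' (after the try/except). Output: XLGC

Answer: XLGC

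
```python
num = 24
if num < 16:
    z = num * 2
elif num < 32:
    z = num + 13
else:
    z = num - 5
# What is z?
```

Trace:
`num = 24` → num = 24
`if num < 16: ...` → num < 16 is False, num < 32 is True → z = 37
So z = 37

Answer: 37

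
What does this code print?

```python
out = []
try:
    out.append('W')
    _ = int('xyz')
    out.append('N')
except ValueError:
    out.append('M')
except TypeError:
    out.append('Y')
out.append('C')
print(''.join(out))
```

Execution trace: 'W' (try body) → 'M' (except ValueError) → 'C' (after the try/except). Output: WMC

Answer: WMC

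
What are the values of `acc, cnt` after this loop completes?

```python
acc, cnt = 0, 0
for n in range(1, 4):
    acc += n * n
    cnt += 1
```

Sum of squares and count
`acc, cnt` takes the values: (0, 0) → (1, 0) → (1, 1) → (5, 1) → (5, 2) → (14, 2) → (14, 3)

Answer: 14, 3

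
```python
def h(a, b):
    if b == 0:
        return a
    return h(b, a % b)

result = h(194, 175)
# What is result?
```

h(194, 175) -> h(175, 19) -> h(19, 4) -> h(4, 3) -> h(3, 1) -> h(1, 0) -> 1

Answer: 1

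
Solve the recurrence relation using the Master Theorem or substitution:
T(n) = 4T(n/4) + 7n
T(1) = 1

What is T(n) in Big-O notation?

By Master Theorem: a=4, b=4, f(n)=7n. Since log_4(4) = 1 and f(n) = Θ(n^1), Case 2 applies. T(n) = O(n log n).

Answer: O(n log n)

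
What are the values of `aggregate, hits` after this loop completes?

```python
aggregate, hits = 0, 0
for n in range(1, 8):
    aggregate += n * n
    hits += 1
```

Sum of squares and count
`aggregate, hits` takes the values: (0, 0) → (1, 0) → (1, 1) → (5, 1) → (5, 2) → (14, 2) → (14, 3) → (30, 3) → (30, 4) → (55, 4) → (55, 5) → (91, 5) → (91, 6) → (140, 6) → (140, 7)

Answer: 140, 7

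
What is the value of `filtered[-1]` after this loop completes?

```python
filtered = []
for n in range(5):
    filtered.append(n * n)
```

Last element of squares 0 to 4
`filtered` takes the values: [] → [0] → [0, 1] → [0, 1, 4] → [0, 1, 4, 9] → [0, 1, 4, 9, 16]
So `filtered[-1]` = 16

Answer: 16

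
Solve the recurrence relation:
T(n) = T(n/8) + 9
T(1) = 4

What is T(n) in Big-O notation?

Each step divides n by 8 and adds 9. After log_8(n) steps we reach T(1)=4. So T(n) = 9·log_8(n) + 4 = O(log n).

Answer: O(log n)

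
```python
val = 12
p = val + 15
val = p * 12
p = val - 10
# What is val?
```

Trace:
`val = 12` → val = 12
`p = val + 15` → p = 27
`val = p * 12` → val = 324
`p = val - 10` → p = 314
So val = 324

Answer: 324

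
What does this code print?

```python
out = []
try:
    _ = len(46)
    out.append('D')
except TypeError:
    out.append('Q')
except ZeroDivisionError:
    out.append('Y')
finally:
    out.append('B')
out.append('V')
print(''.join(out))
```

Execution trace: 'Q' (except TypeError) → 'B' (finally) → 'V' (after the try/except). Output: QBV

Answer: QBV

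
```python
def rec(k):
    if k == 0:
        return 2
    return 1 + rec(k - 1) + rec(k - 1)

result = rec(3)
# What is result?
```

rec(k) = 1 + 2·rec(k-1), rec(0)=2. Closed form: (2+1)·2^3 - 1 = 23.

Answer: 23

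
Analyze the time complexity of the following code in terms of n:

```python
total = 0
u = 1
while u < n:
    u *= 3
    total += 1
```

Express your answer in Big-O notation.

Each loop level contributes: log n. Multiplying the contributions gives O(log n).

Answer: O(log n)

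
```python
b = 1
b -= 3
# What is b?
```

Trace:
`b = 1` → b = 1
`b -= 3` → b = -2
So b = -2

Answer: -2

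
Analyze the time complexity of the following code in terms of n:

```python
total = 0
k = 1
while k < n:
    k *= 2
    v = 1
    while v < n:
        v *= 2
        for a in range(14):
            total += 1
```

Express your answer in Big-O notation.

Each loop level contributes: log n × log n × 1. Multiplying the contributions gives O(log² n).

Answer: O(log² n)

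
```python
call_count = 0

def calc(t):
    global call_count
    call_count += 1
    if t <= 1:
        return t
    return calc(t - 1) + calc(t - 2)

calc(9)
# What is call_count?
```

Calls(t) = 1 + Calls(t-1) + Calls(t-2); Calls(0)=Calls(1)=1. For t=9 this gives 109.

Answer: 109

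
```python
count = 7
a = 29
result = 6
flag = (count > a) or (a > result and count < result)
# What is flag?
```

Trace:
`count = 7` → count = 7
`a = 29` → a = 29
`result = 6` → result = 6
`flag = (count > a) or (a > result and count < result)` → flag = False
So flag = False

Answer: False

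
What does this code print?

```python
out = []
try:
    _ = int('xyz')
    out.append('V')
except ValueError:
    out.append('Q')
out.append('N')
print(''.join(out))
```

Execution trace: 'Q' (except ValueError) → 'N' (after the try/except). Output: QN

Answer: QN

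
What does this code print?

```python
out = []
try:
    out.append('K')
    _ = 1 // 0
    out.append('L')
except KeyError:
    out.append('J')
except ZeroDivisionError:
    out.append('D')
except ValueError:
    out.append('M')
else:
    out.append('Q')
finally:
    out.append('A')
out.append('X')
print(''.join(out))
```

Execution trace: 'K' (try body) → 'D' (except ZeroDivisionError) → 'A' (finally) → 'X' (after the try/except). Output: KDAX

Answer: KDAX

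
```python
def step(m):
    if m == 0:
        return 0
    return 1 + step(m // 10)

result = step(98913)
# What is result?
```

Count of digits of 98913: 5

Answer: 5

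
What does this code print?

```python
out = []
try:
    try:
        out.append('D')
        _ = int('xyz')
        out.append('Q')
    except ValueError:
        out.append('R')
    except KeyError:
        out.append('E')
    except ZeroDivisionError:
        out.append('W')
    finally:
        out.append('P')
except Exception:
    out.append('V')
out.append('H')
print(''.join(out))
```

Execution trace: 'D' (inner try body) → 'R' (inner except ValueError) → 'P' (inner finally) → 'H' (after the try/except). Output: DRPH

Answer: DRPH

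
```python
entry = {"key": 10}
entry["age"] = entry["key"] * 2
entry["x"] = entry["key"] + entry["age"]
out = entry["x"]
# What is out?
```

Trace:
`entry = {"key": 10}` → entry = {'key': 10}
`entry["age"] = entry["key"] * 2` → entry = {'key': 10, 'age': 20}
`entry["x"] = entry["key"] + entry["age"]` → entry = {'key': 10, 'age': 20, 'x': 30}
`out = entry["x"]` → out = 30
So out = 30

Answer: 30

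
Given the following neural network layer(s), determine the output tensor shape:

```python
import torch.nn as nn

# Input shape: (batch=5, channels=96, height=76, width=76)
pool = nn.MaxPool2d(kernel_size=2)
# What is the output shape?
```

Input: (5, 96, 76, 76) -> Output: (5, 96, 38, 38)

Answer: (5, 96, 38, 38)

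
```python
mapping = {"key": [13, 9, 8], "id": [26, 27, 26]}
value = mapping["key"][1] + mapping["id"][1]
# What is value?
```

Trace:
`mapping = {"key": [13, 9, 8], "id": [26, 27, 26]}` → mapping = {'key': [13, 9, 8], 'id': [26, 27, 26]}
`value = mapping["key"][1] + mapping["id"][1]` → value = 36
So value = 36

Answer: 36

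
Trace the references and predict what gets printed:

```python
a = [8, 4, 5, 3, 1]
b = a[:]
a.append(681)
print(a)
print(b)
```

Key concept: slice [:] creates copy.
Step by step:
`a = [8, 4, 5, 3, 1]` → a = [8, 4, 5, 3, 1]
`b = a[:]` → b = [8, 4, 5, 3, 1]
`a.append(681)` → a = [8, 4, 5, 3, 1, 681]
`print(a)` → prints [8, 4, 5, 3, 1, 681]
`print(b)` → prints [8, 4, 5, 3, 1]

Answer:
[8, 4, 5, 3, 1, 681]
[8, 4, 5, 3, 1]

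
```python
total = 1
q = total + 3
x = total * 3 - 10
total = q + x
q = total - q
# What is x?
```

Trace:
`total = 1` → total = 1
`q = total + 3` → q = 4
`x = total * 3 - 10` → x = -7
`total = q + x` → total = -3
`q = total - q` → q = -7
So x = -7

Answer: -7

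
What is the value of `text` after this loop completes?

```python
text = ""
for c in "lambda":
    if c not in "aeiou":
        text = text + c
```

Remove vowels from 'lambda'
`text` takes the values: "" → "l" → "lm" → "lmb" → "lmbd"

Answer: "lmbd"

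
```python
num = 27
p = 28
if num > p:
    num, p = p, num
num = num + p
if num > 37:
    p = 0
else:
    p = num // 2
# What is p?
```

Trace:
`num = 27` → num = 27
`p = 28` → p = 28
`if num > p: ...` → num > p is False → no variable changes
`num = num + p` → num = 55
`if num > 37: ...` → num > 37 is True → p = 0
So p = 0

Answer: 0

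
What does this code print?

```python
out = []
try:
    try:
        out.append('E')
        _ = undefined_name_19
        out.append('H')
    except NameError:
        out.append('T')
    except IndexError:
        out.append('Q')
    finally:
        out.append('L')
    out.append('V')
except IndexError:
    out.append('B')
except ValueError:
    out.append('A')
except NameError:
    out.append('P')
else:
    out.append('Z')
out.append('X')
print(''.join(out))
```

Execution trace: 'E' (inner try body) → 'T' (inner except NameError) → 'L' (inner finally) → 'V' (try body, no exception) → 'Z' (else) → 'X' (after the try/except). Output: ETLVZX

Answer: ETLVZX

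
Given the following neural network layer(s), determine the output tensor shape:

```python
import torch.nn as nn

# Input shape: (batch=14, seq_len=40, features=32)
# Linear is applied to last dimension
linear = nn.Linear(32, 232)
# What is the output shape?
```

Input: (14, 40, 32) -> Output: (14, 40, 232)

Answer: (14, 40, 232)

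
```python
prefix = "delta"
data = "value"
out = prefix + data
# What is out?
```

Trace:
`prefix = "delta"` → prefix = 'delta'
`data = "value"` → data = 'value'
`out = prefix + data` → out = 'deltavalue'
So out = 'deltavalue'

Answer: 'deltavalue'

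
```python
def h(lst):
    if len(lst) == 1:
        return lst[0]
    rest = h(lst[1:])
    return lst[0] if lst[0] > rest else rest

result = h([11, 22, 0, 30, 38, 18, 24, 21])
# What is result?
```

Recursive max over [11, 22, 0, 30, 38, 18, 24, 21] = 38

Answer: 38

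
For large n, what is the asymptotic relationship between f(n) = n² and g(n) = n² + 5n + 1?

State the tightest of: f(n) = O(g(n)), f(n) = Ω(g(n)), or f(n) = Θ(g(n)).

n² vs n² + 5n + 1: f(n) = Θ(g(n)) — they are asymptotically equivalent (lower-order terms are dominated).

Answer: f(n) = Θ(g(n)) — they are asymptotically equivalent (lower-order terms are dominated).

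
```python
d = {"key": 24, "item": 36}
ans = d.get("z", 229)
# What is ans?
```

Trace:
`d = {"key": 24, "item": 36}` → d = {'key': 24, 'item': 36}
`ans = d.get("z", 229)` → ans = 229
So ans = 229

Answer: 229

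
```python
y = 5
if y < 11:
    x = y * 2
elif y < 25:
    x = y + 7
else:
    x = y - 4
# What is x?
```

Trace:
`y = 5` → y = 5
`if y < 11: ...` → y < 11 is True → x = 10
So x = 10

Answer: 10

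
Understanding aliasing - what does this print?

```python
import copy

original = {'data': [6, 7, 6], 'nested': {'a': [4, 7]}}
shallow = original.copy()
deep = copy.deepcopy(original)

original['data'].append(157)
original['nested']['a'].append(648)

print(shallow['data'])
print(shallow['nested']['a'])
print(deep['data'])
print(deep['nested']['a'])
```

Key concept: comparing shallow vs deep copy.
Step by step:
`original = {'data': [6, 7, 6], 'nested': {'a': [4, 7]}}` → original = {'data': [6, 7, 6], 'nested': {'a': [4, 7]}}
`shallow = original.copy()` → shallow = {'data': [6, 7, 6], 'nested': {'a': [4, 7]}}
`deep = copy.deepcopy(original)` → deep = {'data': [6, 7, 6], 'nested': {'a': [4, 7]}}
`original['data'].append(157)` → original = {'data': [6, 7, 6, 157], 'nested': {'a': [4, 7]}}; shallow = {'data': [6, 7, 6, 157], 'nested': {'a': [4, 7]}}
`original['nested']['a'].append(648)` → original = {'data': [6, 7, 6, 157], 'nested': {'a': [4, 7, 648]}}; shallow = {'data': [6, 7, 6, 157], 'nested': {'a': [4, 7, 648]}}
`print(shallow['data'])` → prints [6, 7, 6, 157]
`print(shallow['nested']['a'])` → prints [4, 7, 648]
`print(deep['data'])` → prints [6, 7, 6]
`print(deep['nested']['a'])` → prints [4, 7]

Answer:
[6, 7, 6, 157]
[4, 7, 648]
[6, 7, 6]
[4, 7]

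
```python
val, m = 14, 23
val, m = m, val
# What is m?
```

Trace:
`val, m = 14, 23` → val = 14; m = 23
`val, m = m, val` → val = 23; m = 14
So m = 14

Answer: 14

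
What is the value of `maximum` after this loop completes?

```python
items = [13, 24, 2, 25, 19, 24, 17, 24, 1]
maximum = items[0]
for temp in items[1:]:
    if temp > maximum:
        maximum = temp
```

Maximum of [13, 24, 2, 25, 19, 24, 17, 24, 1]
`maximum` takes the values: 13 → 24 → 25

Answer: 25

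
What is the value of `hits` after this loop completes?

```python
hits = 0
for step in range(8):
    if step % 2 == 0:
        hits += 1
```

Count numbers divisible by 2 in range(8)
`hits` takes the values: 0 → 1 → 2 → 3 → 4

Answer: 4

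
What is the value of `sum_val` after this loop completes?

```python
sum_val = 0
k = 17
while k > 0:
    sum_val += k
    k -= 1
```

Sum 17 down to 1
`sum_val` takes the values: 0 → 17 → 33 → 48 → 62 → 75 → 87 → 98 → 108 → 117 → 125 → 132 → 138 → 143 → 147 → 150 → 152 → 153

Answer: 153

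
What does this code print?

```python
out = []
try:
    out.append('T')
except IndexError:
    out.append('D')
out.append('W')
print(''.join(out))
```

Execution trace: 'T' (try body, no exception) → 'W' (after the try/except). Output: TW

Answer: TW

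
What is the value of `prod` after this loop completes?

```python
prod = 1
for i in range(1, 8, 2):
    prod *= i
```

Product of 1, 3, 5, ... up to 7
`prod` takes the values: 1 → 3 → 15 → 105

Answer: 105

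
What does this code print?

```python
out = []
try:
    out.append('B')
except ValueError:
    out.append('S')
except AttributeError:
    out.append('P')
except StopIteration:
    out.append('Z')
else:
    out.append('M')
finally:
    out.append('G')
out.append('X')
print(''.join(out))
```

Execution trace: 'B' (try body, no exception) → 'M' (else) → 'G' (finally) → 'X' (after the try/except). Output: BMGX

Answer: BMGX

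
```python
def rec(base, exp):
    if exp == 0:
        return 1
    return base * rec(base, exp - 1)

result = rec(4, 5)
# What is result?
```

rec(4, 5) = 4 * 4 * 4 * 4 * 4 = 1024

Answer: 1024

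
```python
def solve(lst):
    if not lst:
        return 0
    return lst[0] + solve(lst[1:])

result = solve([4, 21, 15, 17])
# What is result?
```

4 + 21 + 15 + 17 + 0 = 57

Answer: 57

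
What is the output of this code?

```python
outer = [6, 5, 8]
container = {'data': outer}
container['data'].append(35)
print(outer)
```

Key concept: dict holds reference to list.
Step by step:
`outer = [6, 5, 8]` → outer = [6, 5, 8]
`container = {'data': outer}` → container = {'data': [6, 5, 8]}
`container['data'].append(35)` → outer = [6, 5, 8, 35]; container = {'data': [6, 5, 8, 35]}
`print(outer)` → prints [6, 5, 8, 35]

Answer: [6, 5, 8, 35]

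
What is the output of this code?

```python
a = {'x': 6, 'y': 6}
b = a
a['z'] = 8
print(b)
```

Key concept: dict aliasing.
Step by step:
`a = {'x': 6, 'y': 6}` → a = {'x': 6, 'y': 6}
`b = a` → b = {'x': 6, 'y': 6} (same object as a)
`a['z'] = 8` → a = {'x': 6, 'y': 6, 'z': 8} (same object as b); b = {'x': 6, 'y': 6, 'z': 8} (same object as a)
`print(b)` → prints {'x': 6, 'y': 6, 'z': 8}

Answer: {'x': 6, 'y': 6, 'z': 8}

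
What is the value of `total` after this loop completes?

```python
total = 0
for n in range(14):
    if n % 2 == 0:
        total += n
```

Sum of even numbers 0 to 13
`total` takes the values: 0 → 2 → 6 → 12 → 20 → 30 → 42

Answer: 42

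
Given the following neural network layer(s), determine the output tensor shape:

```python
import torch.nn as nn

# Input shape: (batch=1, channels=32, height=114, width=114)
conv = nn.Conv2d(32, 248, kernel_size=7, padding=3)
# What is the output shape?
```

Input: (1, 32, 114, 114) -> Output: (1, 248, 114, 114)

Answer: (1, 248, 114, 114)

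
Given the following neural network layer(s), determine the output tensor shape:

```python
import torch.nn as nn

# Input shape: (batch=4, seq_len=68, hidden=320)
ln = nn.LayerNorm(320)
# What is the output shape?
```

Input: (4, 68, 320) -> Output: (4, 68, 320)

Answer: (4, 68, 320)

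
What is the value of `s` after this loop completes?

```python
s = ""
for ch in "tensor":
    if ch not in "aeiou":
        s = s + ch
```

Remove vowels from 'tensor'
`s` takes the values: "" → "t" → "tn" → "tns" → "tnsr"

Answer: "tnsr"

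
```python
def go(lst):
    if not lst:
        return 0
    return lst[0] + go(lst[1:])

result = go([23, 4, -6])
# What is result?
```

23 + 4 + (-6) + 0 = 21

Answer: 21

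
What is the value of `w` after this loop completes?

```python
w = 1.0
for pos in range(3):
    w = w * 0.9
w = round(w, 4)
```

Exponential decay: 1.0 * 0.9^3
`w` takes the values: 1.0 → 0.9 → 0.81 → 0.729

Answer: 0.729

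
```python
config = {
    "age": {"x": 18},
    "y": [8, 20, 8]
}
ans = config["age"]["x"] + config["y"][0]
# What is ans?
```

Trace:
`config = { ...` → config = {'age': {'x': 18}, 'y': [8, 20, 8]}
`ans = config["age"]["x"] + config["y"][0]` → ans = 26
So ans = 26

Answer: 26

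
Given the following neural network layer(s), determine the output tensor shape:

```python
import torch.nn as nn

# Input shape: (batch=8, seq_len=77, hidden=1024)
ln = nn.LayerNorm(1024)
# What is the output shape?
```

Input: (8, 77, 1024) -> Output: (8, 77, 1024)

Answer: (8, 77, 1024)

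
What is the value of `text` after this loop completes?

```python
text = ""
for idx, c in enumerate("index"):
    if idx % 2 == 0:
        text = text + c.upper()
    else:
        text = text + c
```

Uppercase even positions in 'index'
`text` takes the values: "" → "I" → "In" → "InD" → "InDe" → "InDeX"

Answer: "InDeX"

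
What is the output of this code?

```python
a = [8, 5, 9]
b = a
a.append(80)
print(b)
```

Key concept: basic list aliasing.
Step by step:
`a = [8, 5, 9]` → a = [8, 5, 9]
`b = a` → b = [8, 5, 9] (same object as a)
`a.append(80)` → a = [8, 5, 9, 80] (same object as b); b = [8, 5, 9, 80] (same object as a)
`print(b)` → prints [8, 5, 9, 80]

Answer: [8, 5, 9, 80]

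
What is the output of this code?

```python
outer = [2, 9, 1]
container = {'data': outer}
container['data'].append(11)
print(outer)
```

Key concept: dict holds reference to list.
Step by step:
`outer = [2, 9, 1]` → outer = [2, 9, 1]
`container = {'data': outer}` → container = {'data': [2, 9, 1]}
`container['data'].append(11)` → outer = [2, 9, 1, 11]; container = {'data': [2, 9, 1, 11]}
`print(outer)` → prints [2, 9, 1, 11]

Answer: [2, 9, 1, 11]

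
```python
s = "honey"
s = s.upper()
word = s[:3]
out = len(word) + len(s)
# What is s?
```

Trace:
`s = "honey"` → s = 'honey'
`s = s.upper()` → s = 'HONEY'
`word = s[:3]` → word = 'HON'
`out = len(word) + len(s)` → out = 8
So s = 'HONEY'

Answer: 'HONEY'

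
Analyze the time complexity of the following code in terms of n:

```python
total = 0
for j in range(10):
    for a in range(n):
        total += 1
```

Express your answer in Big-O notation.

Each loop level contributes: 1 × n. Multiplying the contributions gives O(n).

Answer: O(n)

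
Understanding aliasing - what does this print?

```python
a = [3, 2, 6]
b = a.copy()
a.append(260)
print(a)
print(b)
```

Key concept: list.copy() creates independent copy.
Step by step:
`a = [3, 2, 6]` → a = [3, 2, 6]
`b = a.copy()` → b = [3, 2, 6]
`a.append(260)` → a = [3, 2, 6, 260]
`print(a)` → prints [3, 2, 6, 260]
`print(b)` → prints [3, 2, 6]

Answer:
[3, 2, 6, 260]
[3, 2, 6]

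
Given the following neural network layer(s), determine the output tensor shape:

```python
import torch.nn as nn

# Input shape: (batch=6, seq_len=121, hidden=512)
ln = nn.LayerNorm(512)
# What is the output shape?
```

Input: (6, 121, 512) -> Output: (6, 121, 512)

Answer: (6, 121, 512)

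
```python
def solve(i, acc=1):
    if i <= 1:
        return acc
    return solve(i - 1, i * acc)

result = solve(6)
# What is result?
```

Accumulator trace (n, acc): (6, 1) -> (5, 6) -> (4, 30) -> (3, 120) -> (2, 360) -> (1, 720) -> return 720

Answer: 720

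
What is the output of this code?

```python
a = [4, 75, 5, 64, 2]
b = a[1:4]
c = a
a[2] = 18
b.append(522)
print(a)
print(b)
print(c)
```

Key concept: slice vs alias.
Step by step:
`a = [4, 75, 5, 64, 2]` → a = [4, 75, 5, 64, 2]
`b = a[1:4]` → b = [75, 5, 64]
`c = a` → c = [4, 75, 5, 64, 2] (same object as a)
`a[2] = 18` → a = [4, 75, 18, 64, 2] (same object as c); c = [4, 75, 18, 64, 2] (same object as a)
`b.append(522)` → b = [75, 5, 64, 522]
`print(a)` → prints [4, 75, 18, 64, 2]
`print(b)` → prints [75, 5, 64, 522]
`print(c)` → prints [4, 75, 18, 64, 2]

Answer:
[4, 75, 18, 64, 2]
[75, 5, 64, 522]
[4, 75, 18, 64, 2]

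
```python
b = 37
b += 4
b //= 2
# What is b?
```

Trace:
`b = 37` → b = 37
`b += 4` → b = 41
`b //= 2` → b = 20
So b = 20

Answer: 20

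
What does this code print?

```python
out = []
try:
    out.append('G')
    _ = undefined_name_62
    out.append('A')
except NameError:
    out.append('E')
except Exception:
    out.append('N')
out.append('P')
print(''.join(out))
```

Execution trace: 'G' (try body) → 'E' (except NameError) → 'P' (after the try/except). Output: GEP

Answer: GEP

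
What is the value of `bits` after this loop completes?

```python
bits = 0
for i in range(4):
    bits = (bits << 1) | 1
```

Build 4 consecutive 1-bits: 0b1111
`bits` takes the values: 0 → 1 → 3 → 7 → 15

Answer: 15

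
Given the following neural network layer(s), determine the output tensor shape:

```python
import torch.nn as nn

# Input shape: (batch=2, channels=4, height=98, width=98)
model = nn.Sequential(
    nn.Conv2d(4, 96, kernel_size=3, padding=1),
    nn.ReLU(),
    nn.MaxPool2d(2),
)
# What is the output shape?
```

Input: (2, 4, 98, 98) -> after Conv2d: (2, 96, 98, 98) -> after ReLU: (2, 96, 98, 98) -> Output: (2, 96, 49, 49)

Answer: (2, 96, 49, 49)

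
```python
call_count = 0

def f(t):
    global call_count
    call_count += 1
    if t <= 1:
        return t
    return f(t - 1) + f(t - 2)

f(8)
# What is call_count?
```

Calls(t) = 1 + Calls(t-1) + Calls(t-2); Calls(0)=Calls(1)=1. For t=8 this gives 67.

Answer: 67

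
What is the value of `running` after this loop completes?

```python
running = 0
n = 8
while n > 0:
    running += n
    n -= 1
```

Sum 8 down to 1
`running` takes the values: 0 → 8 → 15 → 21 → 26 → 30 → 33 → 35 → 36

Answer: 36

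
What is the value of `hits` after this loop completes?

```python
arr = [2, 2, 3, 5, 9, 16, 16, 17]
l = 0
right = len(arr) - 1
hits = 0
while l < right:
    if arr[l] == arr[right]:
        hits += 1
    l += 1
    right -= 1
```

Count matching pairs from ends
`hits` takes the values: 0

Answer: 0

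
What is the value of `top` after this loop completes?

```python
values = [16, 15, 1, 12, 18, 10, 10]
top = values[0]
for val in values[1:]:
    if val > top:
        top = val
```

Maximum of [16, 15, 1, 12, 18, 10, 10]
`top` takes the values: 16 → 18

Answer: 18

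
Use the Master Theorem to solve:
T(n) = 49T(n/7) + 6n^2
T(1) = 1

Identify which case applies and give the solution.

a=49, b=7, f(n)=6n^2. log_7(49) = 2. Since c=2 = 2, Case 2 applies: T(n) = Θ(n^log_b(a) · log n) = O(n^2 log n).

Answer: O(n^2 log n) - Case 2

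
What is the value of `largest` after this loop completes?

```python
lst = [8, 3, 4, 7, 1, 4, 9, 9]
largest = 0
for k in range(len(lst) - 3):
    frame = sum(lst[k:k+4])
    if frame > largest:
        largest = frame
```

Max sum of 4-element window in [8, 3, 4, 7, 1, 4, 9, 9]
`largest` takes the values: 0 → 22 → 23

Answer: 23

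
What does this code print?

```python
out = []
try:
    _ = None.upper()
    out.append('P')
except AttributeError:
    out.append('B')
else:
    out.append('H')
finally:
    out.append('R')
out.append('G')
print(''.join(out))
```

Execution trace: 'B' (except AttributeError) → 'R' (finally) → 'G' (after the try/except). Output: BRG

Answer: BRG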